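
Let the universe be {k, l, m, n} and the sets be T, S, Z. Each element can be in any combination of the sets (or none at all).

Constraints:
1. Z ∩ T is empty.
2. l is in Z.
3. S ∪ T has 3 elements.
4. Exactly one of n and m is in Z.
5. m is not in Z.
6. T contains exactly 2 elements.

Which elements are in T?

T = {k, m}

From (2): l ∈ Z.
From (5): m ∉ Z.
(1) (disjoint): l ∉ T.
(4) (exactly one): n ∈ Z.
(1) (disjoint): n ∉ T.
(6): only 2 candidates remain for T, so all are in.
(1) (disjoint): k ∉ Z.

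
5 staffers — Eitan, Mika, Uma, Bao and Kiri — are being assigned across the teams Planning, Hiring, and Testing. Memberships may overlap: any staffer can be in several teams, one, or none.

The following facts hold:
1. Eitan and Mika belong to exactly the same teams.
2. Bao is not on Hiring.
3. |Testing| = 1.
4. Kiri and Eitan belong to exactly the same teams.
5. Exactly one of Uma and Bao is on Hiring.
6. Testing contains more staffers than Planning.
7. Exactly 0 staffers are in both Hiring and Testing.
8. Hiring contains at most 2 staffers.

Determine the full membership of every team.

Planning = {}; Hiring = {Uma}; Testing = {Bao}

From (2): Bao ∉ Hiring.
(5) (exactly one): Uma ∈ Hiring.
Suppose Eitan ∈ Planning: no assignment then satisfies all the clues, so Eitan ∉ Planning.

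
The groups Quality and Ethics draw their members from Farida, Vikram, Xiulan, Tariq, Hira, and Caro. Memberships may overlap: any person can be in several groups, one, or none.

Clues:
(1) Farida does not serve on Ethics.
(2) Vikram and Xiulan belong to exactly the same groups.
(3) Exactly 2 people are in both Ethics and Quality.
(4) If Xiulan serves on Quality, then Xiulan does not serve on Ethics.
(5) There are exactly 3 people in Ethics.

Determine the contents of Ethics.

From (1): Farida ∉ Ethics.
Suppose Vikram ∈ Ethics: no assignment then satisfies all the clues, so Vikram ∉ Ethics.

Ethics = {Caro, Hira, Tariq}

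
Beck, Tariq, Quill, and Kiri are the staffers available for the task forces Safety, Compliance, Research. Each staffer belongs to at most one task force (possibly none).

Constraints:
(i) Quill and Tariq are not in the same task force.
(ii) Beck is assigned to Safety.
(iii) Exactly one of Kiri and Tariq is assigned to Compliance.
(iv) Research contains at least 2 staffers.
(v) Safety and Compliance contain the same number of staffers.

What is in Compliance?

Compliance = {Tariq}

From (ii): Beck ∈ Safety.
Suppose Tariq ∉ Compliance: no assignment then satisfies all the clues, so Tariq ∈ Compliance.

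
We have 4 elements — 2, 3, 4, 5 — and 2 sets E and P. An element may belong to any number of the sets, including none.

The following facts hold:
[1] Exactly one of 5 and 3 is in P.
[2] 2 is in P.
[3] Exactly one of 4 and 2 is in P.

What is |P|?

2

From (2): 2 ∈ P.
(3) (exactly one): 4 ∉ P.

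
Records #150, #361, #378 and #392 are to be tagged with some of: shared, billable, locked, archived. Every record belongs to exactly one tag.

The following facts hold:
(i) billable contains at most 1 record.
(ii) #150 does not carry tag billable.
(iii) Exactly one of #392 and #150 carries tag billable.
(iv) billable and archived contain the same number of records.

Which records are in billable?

From (ii): #150 ∉ billable.
(iii) (exactly one): #392 ∈ billable.
(i): billable already has 1, so the rest are out.

billable = {#392}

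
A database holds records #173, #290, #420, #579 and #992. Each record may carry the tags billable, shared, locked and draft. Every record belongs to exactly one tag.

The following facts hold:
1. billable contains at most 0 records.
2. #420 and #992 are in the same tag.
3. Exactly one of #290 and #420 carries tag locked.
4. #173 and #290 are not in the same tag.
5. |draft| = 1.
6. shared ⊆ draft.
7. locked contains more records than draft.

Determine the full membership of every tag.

billable = {}; shared = {}; locked = {#173, #420, #579, #992}; draft = {#290}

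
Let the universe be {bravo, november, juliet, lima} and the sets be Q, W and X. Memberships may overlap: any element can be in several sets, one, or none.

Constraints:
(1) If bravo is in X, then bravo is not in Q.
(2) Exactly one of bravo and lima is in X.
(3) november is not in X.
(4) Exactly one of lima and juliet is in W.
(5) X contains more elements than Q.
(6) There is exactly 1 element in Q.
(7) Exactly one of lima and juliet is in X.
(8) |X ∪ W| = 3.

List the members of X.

From (3): november ∉ X.
Suppose bravo ∉ X: no assignment then satisfies all the clues, so bravo ∈ X.

X = {bravo, juliet}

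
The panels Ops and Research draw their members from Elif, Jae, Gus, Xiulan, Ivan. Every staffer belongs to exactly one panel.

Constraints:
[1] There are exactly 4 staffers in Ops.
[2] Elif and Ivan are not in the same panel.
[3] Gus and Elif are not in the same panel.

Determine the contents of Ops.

Ops = {Gus, Ivan, Jae, Xiulan}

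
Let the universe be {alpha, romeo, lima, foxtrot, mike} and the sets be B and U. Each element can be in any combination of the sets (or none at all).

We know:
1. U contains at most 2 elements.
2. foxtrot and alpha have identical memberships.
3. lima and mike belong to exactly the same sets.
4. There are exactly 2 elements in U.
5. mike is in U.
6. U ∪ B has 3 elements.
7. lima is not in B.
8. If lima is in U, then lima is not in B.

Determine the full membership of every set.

B = {romeo}; U = {lima, mike}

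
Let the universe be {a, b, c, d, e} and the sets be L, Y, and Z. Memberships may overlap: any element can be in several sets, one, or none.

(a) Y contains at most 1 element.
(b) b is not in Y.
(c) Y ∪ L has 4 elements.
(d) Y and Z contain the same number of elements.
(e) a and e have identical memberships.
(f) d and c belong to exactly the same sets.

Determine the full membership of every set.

L = {a, c, d, e}; Y = {}; Z = {}

From (b): b ∉ Y.
Suppose a ∉ L: no assignment then satisfies all the clues, so a ∈ L.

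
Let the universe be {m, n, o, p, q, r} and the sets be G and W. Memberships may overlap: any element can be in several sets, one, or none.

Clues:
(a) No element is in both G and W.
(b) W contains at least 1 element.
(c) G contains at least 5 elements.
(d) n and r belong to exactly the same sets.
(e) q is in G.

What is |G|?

From (e): q ∈ G.
(a) (disjoint): q ∉ W.
Suppose n ∉ G: no assignment then satisfies all the clues, so n ∈ G.

5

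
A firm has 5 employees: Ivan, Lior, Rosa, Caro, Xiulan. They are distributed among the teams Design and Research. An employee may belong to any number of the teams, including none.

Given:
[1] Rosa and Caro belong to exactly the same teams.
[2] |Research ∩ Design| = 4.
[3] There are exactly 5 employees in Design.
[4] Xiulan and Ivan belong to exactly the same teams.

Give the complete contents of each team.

Design = {Caro, Ivan, Lior, Rosa, Xiulan}; Research = {Caro, Ivan, Rosa, Xiulan}

(3): only 5 candidates remain for Design, so all are in.
Suppose Ivan ∉ Research: no assignment then satisfies all the clues, so Ivan ∈ Research.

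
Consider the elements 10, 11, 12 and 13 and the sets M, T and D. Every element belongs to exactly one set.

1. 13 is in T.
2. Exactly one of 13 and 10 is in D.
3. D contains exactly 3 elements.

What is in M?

M = {}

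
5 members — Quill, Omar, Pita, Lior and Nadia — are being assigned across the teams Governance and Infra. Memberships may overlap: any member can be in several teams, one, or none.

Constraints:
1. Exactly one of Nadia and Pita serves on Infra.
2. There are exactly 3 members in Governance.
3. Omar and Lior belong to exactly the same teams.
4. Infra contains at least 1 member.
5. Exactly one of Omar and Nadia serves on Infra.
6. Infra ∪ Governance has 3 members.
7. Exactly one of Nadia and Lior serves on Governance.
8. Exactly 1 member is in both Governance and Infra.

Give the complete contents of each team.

Governance = {Nadia, Pita, Quill}; Infra = {Nadia}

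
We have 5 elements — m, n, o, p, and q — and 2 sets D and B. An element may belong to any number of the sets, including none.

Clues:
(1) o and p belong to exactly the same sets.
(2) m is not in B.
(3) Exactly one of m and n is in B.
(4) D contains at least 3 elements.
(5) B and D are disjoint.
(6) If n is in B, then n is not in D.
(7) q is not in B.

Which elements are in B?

From (2): m ∉ B.
From (7): q ∉ B.
(3) (exactly one): n ∈ B.
(5) (disjoint): n ∉ D.
Suppose o ∈ B: no assignment then satisfies all the clues, so o ∉ B.

B = {n}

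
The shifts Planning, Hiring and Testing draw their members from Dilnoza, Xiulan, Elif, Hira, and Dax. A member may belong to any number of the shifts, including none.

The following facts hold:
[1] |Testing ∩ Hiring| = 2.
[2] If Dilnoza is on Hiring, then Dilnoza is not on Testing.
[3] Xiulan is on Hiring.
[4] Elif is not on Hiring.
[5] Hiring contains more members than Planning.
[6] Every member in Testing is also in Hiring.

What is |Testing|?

2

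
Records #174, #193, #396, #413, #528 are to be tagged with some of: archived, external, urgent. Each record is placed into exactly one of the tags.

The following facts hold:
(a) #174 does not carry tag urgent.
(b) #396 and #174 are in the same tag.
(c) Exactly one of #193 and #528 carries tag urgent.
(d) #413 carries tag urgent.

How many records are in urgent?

2

From (a): #174 ∉ urgent.
From (d): #413 ∈ urgent.
(b): #396 matches #174: #396 ∉ urgent.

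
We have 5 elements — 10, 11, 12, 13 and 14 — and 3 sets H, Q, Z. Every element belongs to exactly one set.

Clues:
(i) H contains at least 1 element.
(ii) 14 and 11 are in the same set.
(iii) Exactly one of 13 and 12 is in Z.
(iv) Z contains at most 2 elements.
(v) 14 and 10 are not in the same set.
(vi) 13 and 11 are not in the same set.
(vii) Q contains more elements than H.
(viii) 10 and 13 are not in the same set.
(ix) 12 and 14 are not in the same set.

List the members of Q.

Q = {11, 14}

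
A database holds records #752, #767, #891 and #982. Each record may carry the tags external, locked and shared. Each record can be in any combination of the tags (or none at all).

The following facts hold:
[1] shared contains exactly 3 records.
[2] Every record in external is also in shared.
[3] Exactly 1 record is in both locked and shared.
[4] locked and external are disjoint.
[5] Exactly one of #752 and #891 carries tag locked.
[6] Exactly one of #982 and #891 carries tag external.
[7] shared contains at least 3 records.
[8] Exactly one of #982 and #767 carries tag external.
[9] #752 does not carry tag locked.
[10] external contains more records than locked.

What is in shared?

shared = {#752, #891, #982}

From (9): #752 ∉ locked.
(5) (exactly one): #891 ∈ locked.
(4) (disjoint): #891 ∉ external.
(6) (exactly one): #982 ∈ external.
(8) (exactly one): #767 ∉ external.
(2) with #982 ∈ external: #982 ∈ shared.
(4) (disjoint): #982 ∉ locked.
Suppose #752 ∉ shared: no assignment then satisfies all the clues, so #752 ∈ shared.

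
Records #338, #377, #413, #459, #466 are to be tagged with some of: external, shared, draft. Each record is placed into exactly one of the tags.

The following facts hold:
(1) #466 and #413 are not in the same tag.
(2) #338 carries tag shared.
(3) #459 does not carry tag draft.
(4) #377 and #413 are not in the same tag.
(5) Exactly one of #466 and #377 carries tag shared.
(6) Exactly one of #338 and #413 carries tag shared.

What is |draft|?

1

From (2): #338 ∈ shared.
From (3): #459 ∉ draft.
(6) (exactly one): #413 ∉ shared.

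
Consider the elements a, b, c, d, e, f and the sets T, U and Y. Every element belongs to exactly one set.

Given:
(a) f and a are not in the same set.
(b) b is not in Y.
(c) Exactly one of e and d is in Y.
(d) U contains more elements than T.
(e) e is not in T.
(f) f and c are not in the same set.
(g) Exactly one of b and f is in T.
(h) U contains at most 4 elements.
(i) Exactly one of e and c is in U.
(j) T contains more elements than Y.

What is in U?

From (b): b ∉ Y.
From (e): e ∉ T.
Suppose a ∉ U: no assignment then satisfies all the clues, so a ∈ U.

U = {a, b, c}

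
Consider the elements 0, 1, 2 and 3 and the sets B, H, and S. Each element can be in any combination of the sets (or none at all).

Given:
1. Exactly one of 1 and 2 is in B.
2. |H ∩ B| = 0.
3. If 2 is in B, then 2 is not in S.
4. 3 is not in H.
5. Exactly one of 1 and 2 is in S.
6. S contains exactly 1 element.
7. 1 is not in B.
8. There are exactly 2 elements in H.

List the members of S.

S = {1}

From (4): 3 ∉ H.
From (7): 1 ∉ B.
(1) (exactly one): 2 ∈ B.
(3): 2 ∉ S.
(5) (exactly one): 1 ∈ S.
(6): S already has 1, so the rest are out.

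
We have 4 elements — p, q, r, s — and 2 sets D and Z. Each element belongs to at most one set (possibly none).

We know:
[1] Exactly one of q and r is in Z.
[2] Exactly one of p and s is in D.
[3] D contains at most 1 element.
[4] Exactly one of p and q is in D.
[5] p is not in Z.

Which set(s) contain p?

p: D

From (5): p ∉ Z.
Suppose p ∉ D: no assignment then satisfies all the clues, so p ∈ D.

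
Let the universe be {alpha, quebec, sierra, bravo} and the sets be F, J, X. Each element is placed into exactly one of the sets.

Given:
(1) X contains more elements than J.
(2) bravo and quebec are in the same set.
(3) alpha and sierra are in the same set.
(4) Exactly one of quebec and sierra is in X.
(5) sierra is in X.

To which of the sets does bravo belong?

From (5): sierra ∈ X.
(3): alpha matches sierra: alpha ∉ F.
(3): alpha matches sierra: alpha ∉ J.
(3): alpha matches sierra: alpha ∈ X.
(4) (exactly one): quebec ∉ X.
(2): bravo matches quebec: bravo ∉ X.
Suppose bravo ∉ F: no assignment then satisfies all the clues, so bravo ∈ F.

bravo: F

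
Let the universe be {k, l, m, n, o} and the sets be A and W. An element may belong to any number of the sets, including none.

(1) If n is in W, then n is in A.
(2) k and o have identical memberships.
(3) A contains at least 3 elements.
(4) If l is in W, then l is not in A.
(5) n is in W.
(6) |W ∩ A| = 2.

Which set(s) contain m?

m: A, W

From (5): n ∈ W.
(1): n ∈ A.
Suppose m ∉ A: no assignment then satisfies all the clues, so m ∈ A.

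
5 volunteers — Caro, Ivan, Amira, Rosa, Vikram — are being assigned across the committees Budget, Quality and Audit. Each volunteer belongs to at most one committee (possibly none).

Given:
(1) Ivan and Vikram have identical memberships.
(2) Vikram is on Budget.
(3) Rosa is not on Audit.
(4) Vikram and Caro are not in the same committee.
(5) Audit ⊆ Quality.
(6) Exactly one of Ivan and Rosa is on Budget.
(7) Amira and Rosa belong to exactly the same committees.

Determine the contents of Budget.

Budget = {Ivan, Vikram}

From (2): Vikram ∈ Budget.
From (3): Rosa ∉ Audit.
(1): Ivan matches Vikram: Ivan ∈ Budget.
(4): Caro ∉ Budget.
(6) (exactly one): Rosa ∉ Budget.
(7): Amira matches Rosa: Amira ∉ Budget.
(7): Amira matches Rosa: Amira ∉ Audit.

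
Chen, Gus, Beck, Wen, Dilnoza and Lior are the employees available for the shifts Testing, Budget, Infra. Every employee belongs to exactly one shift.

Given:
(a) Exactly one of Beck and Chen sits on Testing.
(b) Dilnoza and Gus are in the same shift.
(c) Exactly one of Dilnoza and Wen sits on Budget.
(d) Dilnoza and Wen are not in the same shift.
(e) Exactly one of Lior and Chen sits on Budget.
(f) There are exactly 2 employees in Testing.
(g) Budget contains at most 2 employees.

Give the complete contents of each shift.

Testing = {Beck, Lior}; Budget = {Chen, Wen}; Infra = {Dilnoza, Gus}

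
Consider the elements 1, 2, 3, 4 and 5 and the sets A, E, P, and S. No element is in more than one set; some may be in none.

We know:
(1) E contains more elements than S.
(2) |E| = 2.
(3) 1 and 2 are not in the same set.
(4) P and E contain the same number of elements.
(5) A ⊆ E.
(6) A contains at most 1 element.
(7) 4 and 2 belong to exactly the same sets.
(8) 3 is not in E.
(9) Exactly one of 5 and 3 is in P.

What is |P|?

2

From (8): 3 ∉ E.
(5) contrapositive: 3 ∉ A.
Suppose 1 ∈ A: no assignment then satisfies all the clues, so 1 ∉ A.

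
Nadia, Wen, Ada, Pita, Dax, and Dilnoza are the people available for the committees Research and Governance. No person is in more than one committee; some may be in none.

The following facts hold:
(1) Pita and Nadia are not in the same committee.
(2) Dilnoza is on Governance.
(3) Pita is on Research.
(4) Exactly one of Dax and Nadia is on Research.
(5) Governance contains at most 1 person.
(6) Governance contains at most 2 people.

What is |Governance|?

1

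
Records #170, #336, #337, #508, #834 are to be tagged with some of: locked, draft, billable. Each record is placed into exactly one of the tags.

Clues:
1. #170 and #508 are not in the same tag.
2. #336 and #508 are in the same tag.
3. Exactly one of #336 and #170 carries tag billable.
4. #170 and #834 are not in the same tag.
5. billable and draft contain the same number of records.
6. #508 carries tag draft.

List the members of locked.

From (6): #508 ∈ draft.
(1): #170 ∉ draft.
(2): #336 matches #508: #336 ∉ locked.
(2): #336 matches #508: #336 ∈ draft.
(3) (exactly one): #170 ∈ billable.
(4): #834 ∉ billable.
Suppose #337 ∈ locked: no assignment then satisfies all the clues, so #337 ∉ locked.

locked = {#834}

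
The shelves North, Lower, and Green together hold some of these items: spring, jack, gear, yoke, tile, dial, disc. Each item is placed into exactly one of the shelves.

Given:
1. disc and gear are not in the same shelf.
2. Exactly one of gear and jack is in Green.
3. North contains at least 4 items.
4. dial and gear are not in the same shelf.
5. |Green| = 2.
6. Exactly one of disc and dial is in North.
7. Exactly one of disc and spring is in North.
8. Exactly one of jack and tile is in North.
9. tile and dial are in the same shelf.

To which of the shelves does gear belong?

gear: Lower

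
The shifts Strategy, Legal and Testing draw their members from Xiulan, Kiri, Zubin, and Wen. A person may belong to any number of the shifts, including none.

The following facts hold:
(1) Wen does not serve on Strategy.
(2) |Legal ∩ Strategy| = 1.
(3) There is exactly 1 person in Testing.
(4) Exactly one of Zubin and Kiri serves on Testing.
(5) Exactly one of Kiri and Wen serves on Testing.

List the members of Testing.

Testing = {Kiri}

From (1): Wen ∉ Strategy.
Suppose Xiulan ∈ Testing: no assignment then satisfies all the clues, so Xiulan ∉ Testing.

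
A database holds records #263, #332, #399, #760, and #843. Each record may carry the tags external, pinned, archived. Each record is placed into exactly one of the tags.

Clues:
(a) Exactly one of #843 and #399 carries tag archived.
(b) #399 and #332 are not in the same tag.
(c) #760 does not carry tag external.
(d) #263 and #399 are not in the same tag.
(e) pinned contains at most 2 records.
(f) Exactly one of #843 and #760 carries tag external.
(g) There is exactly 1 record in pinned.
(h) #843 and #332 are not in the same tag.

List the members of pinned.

pinned = {#332}

From (c): #760 ∉ external.
(f) (exactly one): #843 ∈ external.
(h): #332 ∉ external.
(a) (exactly one): #399 ∈ archived.
(b): #332 ∉ archived.
(d): #263 ∉ archived.
Only one tag left: #332 ∈ pinned.
(g): pinned already has 1, so the rest are out.
Only one tag left: #263 ∈ external.
Only one tag left: #760 ∈ archived.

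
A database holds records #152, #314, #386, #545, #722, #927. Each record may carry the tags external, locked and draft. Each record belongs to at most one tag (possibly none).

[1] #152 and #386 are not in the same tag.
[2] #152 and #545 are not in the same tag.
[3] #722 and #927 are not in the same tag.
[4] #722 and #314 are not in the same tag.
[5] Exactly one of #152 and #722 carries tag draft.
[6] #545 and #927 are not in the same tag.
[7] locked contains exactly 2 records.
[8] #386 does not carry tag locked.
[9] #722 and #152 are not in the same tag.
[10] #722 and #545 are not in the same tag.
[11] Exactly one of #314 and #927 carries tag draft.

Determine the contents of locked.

locked = {#314, #545}

From (8): #386 ∉ locked.
Suppose #152 ∈ locked: no assignment then satisfies all the clues, so #152 ∉ locked.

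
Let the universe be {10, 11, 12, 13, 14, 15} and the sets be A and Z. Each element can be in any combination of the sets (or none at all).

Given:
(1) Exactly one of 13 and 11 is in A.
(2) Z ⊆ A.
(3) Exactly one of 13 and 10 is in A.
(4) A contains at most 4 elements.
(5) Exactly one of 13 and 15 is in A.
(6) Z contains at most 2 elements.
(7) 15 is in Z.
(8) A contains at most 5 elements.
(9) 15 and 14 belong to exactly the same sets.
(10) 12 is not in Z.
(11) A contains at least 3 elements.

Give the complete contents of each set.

A = {10, 11, 14, 15}; Z = {14, 15}

From (7): 15 ∈ Z.
From (10): 12 ∉ Z.
(2) with 15 ∈ Z: 15 ∈ A.
(5) (exactly one): 13 ∉ A.
(9): 14 matches 15: 14 ∈ A.
(9): 14 matches 15: 14 ∈ Z.
(1) (exactly one): 11 ∈ A.
(2) contrapositive: 13 ∉ Z.
(3) (exactly one): 10 ∈ A.
(4): A already has 4, so the rest are out.
(6): Z already has 2, so the rest are out.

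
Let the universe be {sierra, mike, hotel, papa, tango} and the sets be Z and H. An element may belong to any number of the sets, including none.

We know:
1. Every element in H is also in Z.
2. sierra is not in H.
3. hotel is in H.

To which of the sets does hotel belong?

hotel: H, Z

From (2): sierra ∉ H.
From (3): hotel ∈ H.
(1) with hotel ∈ H: hotel ∈ Z.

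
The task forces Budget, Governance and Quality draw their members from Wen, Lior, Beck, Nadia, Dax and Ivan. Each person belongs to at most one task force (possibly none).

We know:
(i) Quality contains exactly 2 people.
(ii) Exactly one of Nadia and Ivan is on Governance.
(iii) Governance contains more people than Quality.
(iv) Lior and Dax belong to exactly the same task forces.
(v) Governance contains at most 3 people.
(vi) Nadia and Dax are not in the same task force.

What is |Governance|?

3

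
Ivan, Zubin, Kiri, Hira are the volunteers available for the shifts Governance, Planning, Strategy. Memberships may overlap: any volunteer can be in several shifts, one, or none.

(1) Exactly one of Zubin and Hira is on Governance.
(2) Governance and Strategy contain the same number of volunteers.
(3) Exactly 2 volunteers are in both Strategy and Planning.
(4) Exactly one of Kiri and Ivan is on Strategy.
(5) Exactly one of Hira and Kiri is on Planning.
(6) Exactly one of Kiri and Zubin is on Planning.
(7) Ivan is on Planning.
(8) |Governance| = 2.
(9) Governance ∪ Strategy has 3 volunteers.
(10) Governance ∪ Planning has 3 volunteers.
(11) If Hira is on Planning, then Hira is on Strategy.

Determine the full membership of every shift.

Governance = {Ivan, Zubin}; Planning = {Hira, Ivan, Zubin}; Strategy = {Hira, Ivan}

From (7): Ivan ∈ Planning.
Suppose Ivan ∉ Governance: no assignment then satisfies all the clues, so Ivan ∈ Governance.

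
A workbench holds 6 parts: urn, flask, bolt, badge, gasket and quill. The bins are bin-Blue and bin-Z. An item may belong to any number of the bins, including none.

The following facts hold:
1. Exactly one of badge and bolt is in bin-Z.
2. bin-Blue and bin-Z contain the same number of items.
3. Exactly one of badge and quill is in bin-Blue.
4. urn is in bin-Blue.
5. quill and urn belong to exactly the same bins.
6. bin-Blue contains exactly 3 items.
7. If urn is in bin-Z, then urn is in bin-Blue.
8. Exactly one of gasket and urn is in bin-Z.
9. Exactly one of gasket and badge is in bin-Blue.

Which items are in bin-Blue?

From (4): urn ∈ bin-Blue.
(5): quill matches urn: quill ∈ bin-Blue.
(3) (exactly one): badge ∉ bin-Blue.
(9) (exactly one): gasket ∈ bin-Blue.
(6): bin-Blue already has 3, so the rest are out.

bin-Blue = {gasket, quill, urn}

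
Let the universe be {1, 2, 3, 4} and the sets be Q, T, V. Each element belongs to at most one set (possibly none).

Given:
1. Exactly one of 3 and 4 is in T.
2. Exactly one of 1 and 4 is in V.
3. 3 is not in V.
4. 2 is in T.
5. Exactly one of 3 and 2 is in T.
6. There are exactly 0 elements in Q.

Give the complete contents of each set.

From (3): 3 ∉ V.
From (4): 2 ∈ T.
(5) (exactly one): 3 ∉ T.
(6): Q already has 0, so the rest are out.
(1) (exactly one): 4 ∈ T.
(2) (exactly one): 1 ∈ V.

Q = {}; T = {2, 4}; V = {1}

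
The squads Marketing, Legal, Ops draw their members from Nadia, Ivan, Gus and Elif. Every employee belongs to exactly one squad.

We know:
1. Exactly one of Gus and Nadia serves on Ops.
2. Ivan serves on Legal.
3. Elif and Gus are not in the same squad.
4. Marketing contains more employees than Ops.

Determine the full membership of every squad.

From (2): Ivan ∈ Legal.
Suppose Nadia ∉ Marketing: no assignment then satisfies all the clues, so Nadia ∈ Marketing.

Marketing = {Elif, Nadia}; Legal = {Ivan}; Ops = {Gus}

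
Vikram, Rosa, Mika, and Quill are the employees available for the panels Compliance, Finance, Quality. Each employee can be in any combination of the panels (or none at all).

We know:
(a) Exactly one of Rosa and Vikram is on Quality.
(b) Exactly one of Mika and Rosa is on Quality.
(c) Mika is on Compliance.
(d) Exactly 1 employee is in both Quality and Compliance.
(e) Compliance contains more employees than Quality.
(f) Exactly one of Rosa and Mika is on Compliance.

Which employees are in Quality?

Quality = {Quill, Rosa}

From (c): Mika ∈ Compliance.
(f) (exactly one): Rosa ∉ Compliance.
Suppose Vikram ∈ Quality: no assignment then satisfies all the clues, so Vikram ∉ Quality.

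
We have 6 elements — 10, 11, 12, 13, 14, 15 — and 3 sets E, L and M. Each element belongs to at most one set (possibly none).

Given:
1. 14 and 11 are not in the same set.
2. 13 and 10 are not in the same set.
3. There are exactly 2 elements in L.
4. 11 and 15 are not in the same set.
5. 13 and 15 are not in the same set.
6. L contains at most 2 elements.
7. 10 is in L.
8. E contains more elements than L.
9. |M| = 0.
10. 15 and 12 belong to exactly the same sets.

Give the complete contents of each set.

E = {12, 14, 15}; L = {10, 11}; M = {}

From (7): 10 ∈ L.
(2): 13 ∉ L.
(9): M already has 0, so the rest are out.
Suppose 11 ∈ E: no assignment then satisfies all the clues, so 11 ∉ E.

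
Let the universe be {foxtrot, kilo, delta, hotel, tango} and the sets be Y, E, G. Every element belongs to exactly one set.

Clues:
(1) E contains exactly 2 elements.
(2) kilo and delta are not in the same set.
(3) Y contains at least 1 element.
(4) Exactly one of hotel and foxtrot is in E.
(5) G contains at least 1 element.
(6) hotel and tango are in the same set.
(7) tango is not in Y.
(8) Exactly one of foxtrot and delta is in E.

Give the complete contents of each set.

Y = {delta}; E = {foxtrot, kilo}; G = {hotel, tango}

From (7): tango ∉ Y.
(6): hotel matches tango: hotel ∉ Y.
Suppose foxtrot ∈ Y: no assignment then satisfies all the clues, so foxtrot ∉ Y.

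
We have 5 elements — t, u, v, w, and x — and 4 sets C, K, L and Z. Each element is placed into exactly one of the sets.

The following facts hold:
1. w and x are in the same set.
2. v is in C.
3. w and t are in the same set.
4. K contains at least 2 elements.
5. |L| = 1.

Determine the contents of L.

L = {u}

From (2): v ∈ C.
Suppose t ∈ L: no assignment then satisfies all the clues, so t ∉ L.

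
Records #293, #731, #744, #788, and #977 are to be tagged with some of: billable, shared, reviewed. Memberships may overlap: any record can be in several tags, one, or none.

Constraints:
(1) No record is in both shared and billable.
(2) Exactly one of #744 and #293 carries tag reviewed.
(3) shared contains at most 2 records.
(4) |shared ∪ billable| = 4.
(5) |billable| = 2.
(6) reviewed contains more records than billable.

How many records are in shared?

2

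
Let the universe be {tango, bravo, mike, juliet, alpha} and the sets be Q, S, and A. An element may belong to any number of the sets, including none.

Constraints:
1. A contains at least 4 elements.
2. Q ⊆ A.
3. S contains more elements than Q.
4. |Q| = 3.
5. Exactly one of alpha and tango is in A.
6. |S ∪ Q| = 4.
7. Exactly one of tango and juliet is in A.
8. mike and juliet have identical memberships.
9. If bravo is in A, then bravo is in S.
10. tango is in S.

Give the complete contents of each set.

From (10): tango ∈ S.
Suppose tango ∈ Q: no assignment then satisfies all the clues, so tango ∉ Q.

Q = {bravo, juliet, mike}; S = {bravo, juliet, mike, tango}; A = {alpha, bravo, juliet, mike}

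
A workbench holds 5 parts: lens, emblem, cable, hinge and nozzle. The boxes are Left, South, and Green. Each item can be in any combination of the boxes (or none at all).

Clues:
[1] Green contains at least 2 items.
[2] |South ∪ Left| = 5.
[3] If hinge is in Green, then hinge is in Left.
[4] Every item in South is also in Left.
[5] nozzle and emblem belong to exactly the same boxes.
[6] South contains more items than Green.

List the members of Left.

Left = {cable, emblem, hinge, lens, nozzle}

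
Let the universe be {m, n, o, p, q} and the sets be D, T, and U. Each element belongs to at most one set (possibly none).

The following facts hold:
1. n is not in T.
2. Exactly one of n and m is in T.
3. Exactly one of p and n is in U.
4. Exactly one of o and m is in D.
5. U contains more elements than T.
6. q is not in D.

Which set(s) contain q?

q: U

From (1): n ∉ T.
From (6): q ∉ D.
(2) (exactly one): m ∈ T.
(4) (exactly one): o ∈ D.
Suppose q ∈ T: no assignment then satisfies all the clues, so q ∉ T.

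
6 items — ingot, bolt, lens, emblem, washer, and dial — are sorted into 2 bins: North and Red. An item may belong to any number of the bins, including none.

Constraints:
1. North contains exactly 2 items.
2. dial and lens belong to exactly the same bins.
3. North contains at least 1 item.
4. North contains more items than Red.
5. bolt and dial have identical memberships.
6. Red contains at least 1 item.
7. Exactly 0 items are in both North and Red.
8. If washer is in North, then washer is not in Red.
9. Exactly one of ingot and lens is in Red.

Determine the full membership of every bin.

North = {emblem, washer}; Red = {ingot}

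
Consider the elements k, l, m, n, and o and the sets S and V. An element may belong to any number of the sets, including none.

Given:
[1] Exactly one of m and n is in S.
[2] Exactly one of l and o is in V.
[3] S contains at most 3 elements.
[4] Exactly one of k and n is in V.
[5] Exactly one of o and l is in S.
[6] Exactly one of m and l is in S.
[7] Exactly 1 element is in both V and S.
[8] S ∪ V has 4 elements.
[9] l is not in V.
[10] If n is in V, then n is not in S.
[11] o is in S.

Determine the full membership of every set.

S = {k, m, o}; V = {n, o}

From (9): l ∉ V.
From (11): o ∈ S.
(2) (exactly one): o ∈ V.
(5) (exactly one): l ∉ S.
(6) (exactly one): m ∈ S.
(1) (exactly one): n ∉ S.
Suppose k ∉ S: no assignment then satisfies all the clues, so k ∈ S.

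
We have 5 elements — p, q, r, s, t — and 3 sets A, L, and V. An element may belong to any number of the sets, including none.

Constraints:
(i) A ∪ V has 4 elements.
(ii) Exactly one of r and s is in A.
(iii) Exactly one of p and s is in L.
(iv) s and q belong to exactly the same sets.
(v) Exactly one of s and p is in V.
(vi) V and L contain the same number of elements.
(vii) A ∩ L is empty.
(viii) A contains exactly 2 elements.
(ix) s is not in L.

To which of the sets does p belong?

p: L, V

From (ix): s ∉ L.
(iii) (exactly one): p ∈ L.
(iv): q matches s: q ∉ L.
(vii) (disjoint): p ∉ A.
Suppose p ∉ V: no assignment then satisfies all the clues, so p ∈ V.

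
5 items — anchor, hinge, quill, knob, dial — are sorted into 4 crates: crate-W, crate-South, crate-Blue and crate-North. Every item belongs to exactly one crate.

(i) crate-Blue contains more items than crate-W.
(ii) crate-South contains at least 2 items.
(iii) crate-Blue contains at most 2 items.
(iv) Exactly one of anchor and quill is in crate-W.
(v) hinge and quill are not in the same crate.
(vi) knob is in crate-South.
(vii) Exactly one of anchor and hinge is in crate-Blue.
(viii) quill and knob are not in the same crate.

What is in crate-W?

crate-W = {quill}

From (vi): knob ∈ crate-South.
(viii): quill ∉ crate-South.
Suppose anchor ∈ crate-W: no assignment then satisfies all the clues, so anchor ∉ crate-W.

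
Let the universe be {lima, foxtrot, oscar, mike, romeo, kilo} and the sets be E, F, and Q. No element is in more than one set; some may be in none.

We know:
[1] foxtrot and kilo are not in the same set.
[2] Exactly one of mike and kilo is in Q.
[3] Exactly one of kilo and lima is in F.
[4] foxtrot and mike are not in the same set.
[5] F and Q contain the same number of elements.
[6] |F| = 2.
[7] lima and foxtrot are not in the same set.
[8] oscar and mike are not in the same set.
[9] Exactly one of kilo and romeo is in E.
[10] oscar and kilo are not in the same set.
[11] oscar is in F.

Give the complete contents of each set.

E = {kilo}; F = {lima, oscar}; Q = {mike, romeo}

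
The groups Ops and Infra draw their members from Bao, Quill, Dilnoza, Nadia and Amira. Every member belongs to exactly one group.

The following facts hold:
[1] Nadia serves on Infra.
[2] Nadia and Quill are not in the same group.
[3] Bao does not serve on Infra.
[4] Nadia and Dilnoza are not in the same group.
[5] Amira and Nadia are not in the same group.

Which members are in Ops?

Ops = {Amira, Bao, Dilnoza, Quill}

From (1): Nadia ∈ Infra.
From (3): Bao ∉ Infra.
(2): Quill ∉ Infra.
(4): Dilnoza ∉ Infra.
(5): Amira ∉ Infra.
Only one group left: Bao ∈ Ops.
Only one group left: Quill ∈ Ops.
Only one group left: Dilnoza ∈ Ops.
Only one group left: Amira ∈ Ops.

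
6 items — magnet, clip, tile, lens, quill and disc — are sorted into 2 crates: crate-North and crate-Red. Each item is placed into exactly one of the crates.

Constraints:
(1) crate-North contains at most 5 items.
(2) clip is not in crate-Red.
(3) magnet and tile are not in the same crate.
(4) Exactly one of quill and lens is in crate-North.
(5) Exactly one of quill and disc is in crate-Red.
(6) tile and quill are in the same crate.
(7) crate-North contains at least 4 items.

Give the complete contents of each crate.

crate-North = {clip, disc, lens, magnet}; crate-Red = {quill, tile}

From (2): clip ∉ crate-Red.
Only one crate left: clip ∈ crate-North.
Suppose magnet ∉ crate-North: no assignment then satisfies all the clues, so magnet ∈ crate-North.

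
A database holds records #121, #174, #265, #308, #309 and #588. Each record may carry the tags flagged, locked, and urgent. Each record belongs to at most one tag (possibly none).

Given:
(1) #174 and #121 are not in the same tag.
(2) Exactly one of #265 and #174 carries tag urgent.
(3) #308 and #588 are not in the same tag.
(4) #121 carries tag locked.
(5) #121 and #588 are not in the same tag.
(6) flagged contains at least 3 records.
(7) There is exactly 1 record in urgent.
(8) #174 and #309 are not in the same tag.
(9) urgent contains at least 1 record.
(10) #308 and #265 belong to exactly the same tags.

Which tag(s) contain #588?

#588: none

From (4): #121 ∈ locked.
(1): #174 ∉ locked.
(5): #588 ∉ locked.
Suppose #588 ∈ flagged: no assignment then satisfies all the clues, so #588 ∉ flagged.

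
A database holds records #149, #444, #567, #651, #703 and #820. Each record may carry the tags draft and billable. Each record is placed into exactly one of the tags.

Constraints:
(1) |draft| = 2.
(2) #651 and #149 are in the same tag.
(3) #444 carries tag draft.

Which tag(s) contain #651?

#651: billable

From (3): #444 ∈ draft.
Suppose #651 ∈ draft: no assignment then satisfies all the clues, so #651 ∉ draft.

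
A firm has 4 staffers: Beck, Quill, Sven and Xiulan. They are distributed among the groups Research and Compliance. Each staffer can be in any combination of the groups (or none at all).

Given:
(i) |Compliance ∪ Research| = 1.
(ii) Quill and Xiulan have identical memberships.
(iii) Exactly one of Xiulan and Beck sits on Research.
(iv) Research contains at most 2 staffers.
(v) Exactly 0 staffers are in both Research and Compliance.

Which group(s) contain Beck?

Beck: Research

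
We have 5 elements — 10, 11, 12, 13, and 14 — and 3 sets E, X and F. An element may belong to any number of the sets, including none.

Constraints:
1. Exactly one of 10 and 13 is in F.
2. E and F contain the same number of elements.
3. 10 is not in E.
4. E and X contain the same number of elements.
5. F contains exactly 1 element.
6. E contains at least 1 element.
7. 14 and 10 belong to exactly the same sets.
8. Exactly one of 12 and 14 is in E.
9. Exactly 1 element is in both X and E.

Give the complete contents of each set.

E = {12}; X = {12}; F = {13}

From (3): 10 ∉ E.
(7): 14 matches 10: 14 ∉ E.
(8) (exactly one): 12 ∈ E.
Suppose 10 ∈ X: no assignment then satisfies all the clues, so 10 ∉ X.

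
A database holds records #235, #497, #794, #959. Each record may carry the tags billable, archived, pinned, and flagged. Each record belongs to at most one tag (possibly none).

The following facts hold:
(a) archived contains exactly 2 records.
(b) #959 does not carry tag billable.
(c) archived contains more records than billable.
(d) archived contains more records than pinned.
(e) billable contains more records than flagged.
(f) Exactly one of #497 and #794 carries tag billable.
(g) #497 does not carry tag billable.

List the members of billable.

billable = {#794}

From (b): #959 ∉ billable.
From (g): #497 ∉ billable.
(f) (exactly one): #794 ∈ billable.
Suppose #235 ∈ billable: no assignment then satisfies all the clues, so #235 ∉ billable.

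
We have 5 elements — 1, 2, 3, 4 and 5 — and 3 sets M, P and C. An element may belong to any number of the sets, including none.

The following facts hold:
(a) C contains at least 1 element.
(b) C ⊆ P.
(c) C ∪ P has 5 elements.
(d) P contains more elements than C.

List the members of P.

P = {1, 2, 3, 4, 5}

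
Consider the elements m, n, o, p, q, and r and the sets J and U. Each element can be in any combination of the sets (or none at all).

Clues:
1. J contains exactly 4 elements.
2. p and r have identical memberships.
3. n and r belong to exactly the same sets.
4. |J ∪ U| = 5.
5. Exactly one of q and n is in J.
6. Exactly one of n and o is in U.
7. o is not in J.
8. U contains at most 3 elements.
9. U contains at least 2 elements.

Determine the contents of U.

U = {m, o}

From (7): o ∉ J.
Suppose m ∉ U: no assignment then satisfies all the clues, so m ∈ U.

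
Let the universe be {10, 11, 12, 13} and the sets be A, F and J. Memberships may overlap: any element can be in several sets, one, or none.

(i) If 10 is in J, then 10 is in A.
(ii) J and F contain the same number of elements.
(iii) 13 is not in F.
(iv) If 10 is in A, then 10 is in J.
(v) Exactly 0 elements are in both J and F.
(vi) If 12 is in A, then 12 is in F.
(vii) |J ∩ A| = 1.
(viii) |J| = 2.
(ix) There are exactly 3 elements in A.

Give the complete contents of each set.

From (iii): 13 ∉ F.
Suppose 10 ∉ A: no assignment then satisfies all the clues, so 10 ∈ A.

A = {10, 11, 12}; F = {11, 12}; J = {10, 13}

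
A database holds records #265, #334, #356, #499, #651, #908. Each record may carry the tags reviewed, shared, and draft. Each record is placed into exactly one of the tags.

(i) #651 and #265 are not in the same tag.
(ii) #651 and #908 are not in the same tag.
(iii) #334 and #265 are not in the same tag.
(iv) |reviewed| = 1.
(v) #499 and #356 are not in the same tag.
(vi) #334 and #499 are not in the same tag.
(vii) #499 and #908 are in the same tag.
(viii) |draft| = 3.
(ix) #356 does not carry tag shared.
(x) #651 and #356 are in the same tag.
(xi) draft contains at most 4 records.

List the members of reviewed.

reviewed = {#265}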